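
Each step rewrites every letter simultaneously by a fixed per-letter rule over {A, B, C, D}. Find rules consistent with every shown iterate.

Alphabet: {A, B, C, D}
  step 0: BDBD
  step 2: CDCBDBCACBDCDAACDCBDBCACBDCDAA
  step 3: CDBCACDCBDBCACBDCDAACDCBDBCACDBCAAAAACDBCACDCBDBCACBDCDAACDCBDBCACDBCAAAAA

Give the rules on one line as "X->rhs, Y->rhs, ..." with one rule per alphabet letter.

A->AA, B->CBD, C->CD, D->BCA

  step 2 ⇒ step 3: CDCBDBCACBDCDAACDCBDBCACBDCDAA ⇒ CD·BCA·CD·CBD·BCA·CBD·CD·AA·CD·CBD·BCA·CD·BCA·AA·AA·CD·BCA·CD·CBD·BCA·CBD·CD·AA·CD·CBD·BCA·CD·BCA·AA·AA
    A ↦ AA
    B ↦ CBD
    C ↦ CD
    D ↦ BCA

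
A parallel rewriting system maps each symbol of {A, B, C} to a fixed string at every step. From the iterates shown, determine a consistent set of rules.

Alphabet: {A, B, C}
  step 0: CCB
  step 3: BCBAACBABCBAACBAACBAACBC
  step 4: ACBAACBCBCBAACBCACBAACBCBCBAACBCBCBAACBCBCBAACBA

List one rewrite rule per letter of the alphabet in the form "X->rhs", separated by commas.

A->BC, B->AC, C->BA

  step 3 ⇒ step 4: BCBAACBABCBAACBAACBAACBC ⇒ AC·BA·AC·BC·BC·BA·AC·BC·AC·BA·AC·BC·BC·BA·AC·BC·BC·BA·AC·BC·BC·BA·AC·BA
    A ↦ BC
    B ↦ AC
    C ↦ BA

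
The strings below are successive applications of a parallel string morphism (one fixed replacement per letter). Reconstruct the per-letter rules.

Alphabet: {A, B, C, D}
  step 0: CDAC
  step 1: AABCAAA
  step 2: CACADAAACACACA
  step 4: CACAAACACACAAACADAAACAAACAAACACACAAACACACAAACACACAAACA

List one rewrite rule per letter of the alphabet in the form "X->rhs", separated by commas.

A->CA, B->DA, C->AA, D->B

  step 1 ⇒ step 2: AABCAAA ⇒ CA·CA·DA·AA·CA·CA·CA
    A ↦ CA
    B ↦ DA
    C ↦ AA
  step 0 ⇒ step 1: CDAC ⇒ AA·B·CA·AA
    D ↦ B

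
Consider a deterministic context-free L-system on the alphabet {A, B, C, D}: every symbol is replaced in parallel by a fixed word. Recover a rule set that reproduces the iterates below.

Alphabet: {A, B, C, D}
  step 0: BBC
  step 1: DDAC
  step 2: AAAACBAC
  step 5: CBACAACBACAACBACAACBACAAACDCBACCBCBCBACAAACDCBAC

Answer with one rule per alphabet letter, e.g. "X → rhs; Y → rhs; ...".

  step 1 ⇒ step 2: DDAC ⇒ AA·AA·CB·AC
    A ↦ CB
    C ↦ AC
    D ↦ AA
  step 0 ⇒ step 1: BBC ⇒ D·D·AC
    B ↦ D

A->CB, B->D, C->AC, D->AA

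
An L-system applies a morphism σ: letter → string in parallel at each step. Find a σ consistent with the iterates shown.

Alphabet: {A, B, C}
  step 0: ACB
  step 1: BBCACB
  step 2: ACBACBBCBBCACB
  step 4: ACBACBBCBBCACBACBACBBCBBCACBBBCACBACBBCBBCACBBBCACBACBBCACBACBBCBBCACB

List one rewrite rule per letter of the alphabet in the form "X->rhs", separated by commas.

A->B, B->ACB, C->BC

  step 1 ⇒ step 2: BBCACB ⇒ ACB·ACB·BC·B·BC·ACB
    A ↦ B
    B ↦ ACB
    C ↦ BC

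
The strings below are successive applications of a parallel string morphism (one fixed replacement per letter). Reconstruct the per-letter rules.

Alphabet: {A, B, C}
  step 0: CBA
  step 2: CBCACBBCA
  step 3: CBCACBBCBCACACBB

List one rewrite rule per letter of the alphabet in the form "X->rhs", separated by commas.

  step 2 ⇒ step 3: CBCACBBCA ⇒ CB·CA·CB·B·CB·CA·CA·CB·B
    A ↦ B
    B ↦ CA
    C ↦ CB

A->B, B->CA, C->CB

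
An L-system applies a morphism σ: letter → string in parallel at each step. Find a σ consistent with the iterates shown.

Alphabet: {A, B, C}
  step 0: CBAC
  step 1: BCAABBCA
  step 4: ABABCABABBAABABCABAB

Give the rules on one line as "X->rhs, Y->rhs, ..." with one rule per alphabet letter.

A->B, B->A, C->BCA

  step 0 ⇒ step 1: CBAC ⇒ BCA·A·B·BCA
    A ↦ B
    B ↦ A
    C ↦ BCA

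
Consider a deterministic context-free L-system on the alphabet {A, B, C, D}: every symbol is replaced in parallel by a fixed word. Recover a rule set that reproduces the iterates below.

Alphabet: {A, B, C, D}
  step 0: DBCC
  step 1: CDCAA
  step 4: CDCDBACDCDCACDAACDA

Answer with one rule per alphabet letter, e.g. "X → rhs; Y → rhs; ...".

A->DB, B->C, C->A, D->CD

  step 0 ⇒ step 1: DBCC ⇒ CD·C·A·A
    B ↦ C
    C ↦ A
    D ↦ CD
    A ↦ DB  (constrained at step 1)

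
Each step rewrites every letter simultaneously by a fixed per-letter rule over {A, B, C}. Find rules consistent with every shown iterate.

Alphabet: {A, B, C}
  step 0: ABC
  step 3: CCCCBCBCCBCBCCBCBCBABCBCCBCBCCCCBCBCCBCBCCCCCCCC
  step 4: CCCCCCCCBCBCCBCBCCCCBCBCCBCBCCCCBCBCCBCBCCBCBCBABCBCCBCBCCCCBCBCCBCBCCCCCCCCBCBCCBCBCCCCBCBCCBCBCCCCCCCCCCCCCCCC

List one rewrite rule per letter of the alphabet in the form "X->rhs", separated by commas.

  step 3 ⇒ step 4: CCCCBCBCCBCBCCBCBCBABCBCCBCBCCCCBCBCCBCBCCCCCCCC ⇒ CC·CC·CC·CC·BCB·CC·BCB·CC·CC·BCB·CC·BCB·CC·CC·BCB·CC·BCB·CC·BCB·CBA·BCB·CC·BCB·CC·CC·BCB·CC·BCB·CC·CC·CC·CC·BCB·CC·BCB·CC·CC·BCB·CC·BCB·CC·CC·CC·CC·CC·CC·CC·CC
    A ↦ CBA
    B ↦ BCB
    C ↦ CC

A->CBA, B->BCB, C->CC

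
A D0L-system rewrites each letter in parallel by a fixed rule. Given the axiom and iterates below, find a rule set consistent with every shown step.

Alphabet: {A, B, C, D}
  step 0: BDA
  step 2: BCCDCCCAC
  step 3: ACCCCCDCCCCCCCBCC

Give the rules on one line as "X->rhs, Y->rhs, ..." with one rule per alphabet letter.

A->B, B->AC, C->CC, D->DC

  step 2 ⇒ step 3: BCCDCCCAC ⇒ AC·CC·CC·DC·CC·CC·CC·B·CC
    A ↦ B
    B ↦ AC
    C ↦ CC
    D ↦ DC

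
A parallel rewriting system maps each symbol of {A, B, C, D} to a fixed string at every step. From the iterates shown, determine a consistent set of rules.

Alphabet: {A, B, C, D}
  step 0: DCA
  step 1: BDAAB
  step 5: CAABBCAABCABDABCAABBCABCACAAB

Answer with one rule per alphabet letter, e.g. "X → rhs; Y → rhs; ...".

  step 0 ⇒ step 1: DCA ⇒ BDA·A·B
    A ↦ B
    C ↦ A
    D ↦ BDA
    B ↦ CA  (constrained at step 1)

A->B, B->CA, C->A, D->BDA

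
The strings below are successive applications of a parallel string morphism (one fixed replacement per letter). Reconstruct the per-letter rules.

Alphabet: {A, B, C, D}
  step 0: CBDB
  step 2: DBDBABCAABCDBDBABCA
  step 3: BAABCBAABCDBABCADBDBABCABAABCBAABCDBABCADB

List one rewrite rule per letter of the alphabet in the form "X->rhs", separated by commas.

  step 2 ⇒ step 3: DBDBABCAABCDBDBABCA ⇒ BA·ABC·BA·ABC·DB·ABC·A·DB·DB·ABC·A·BA·ABC·BA·ABC·DB·ABC·A·DB
    A ↦ DB
    B ↦ ABC
    C ↦ A
    D ↦ BA

A->DB, B->ABC, C->A, D->BA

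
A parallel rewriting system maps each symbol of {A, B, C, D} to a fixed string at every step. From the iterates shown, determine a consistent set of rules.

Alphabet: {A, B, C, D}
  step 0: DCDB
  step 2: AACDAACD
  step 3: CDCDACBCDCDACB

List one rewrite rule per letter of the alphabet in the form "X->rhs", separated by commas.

  step 2 ⇒ step 3: AACDAACD ⇒ CD·CD·A·CB·CD·CD·A·CB
    A ↦ CD
    C ↦ A
    D ↦ CB
    B ↦ A  (constrained at step 0)

A->CD, B->A, C->A, D->CB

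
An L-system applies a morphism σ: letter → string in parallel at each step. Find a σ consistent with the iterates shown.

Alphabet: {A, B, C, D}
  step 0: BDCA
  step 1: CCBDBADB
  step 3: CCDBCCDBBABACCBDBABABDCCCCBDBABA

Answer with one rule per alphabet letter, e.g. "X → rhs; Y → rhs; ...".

  step 0 ⇒ step 1: BDCA ⇒ CC·BD·BA·DB
    A ↦ DB
    B ↦ CC
    C ↦ BA
    D ↦ BD

A->DB, B->CC, C->BA, D->BD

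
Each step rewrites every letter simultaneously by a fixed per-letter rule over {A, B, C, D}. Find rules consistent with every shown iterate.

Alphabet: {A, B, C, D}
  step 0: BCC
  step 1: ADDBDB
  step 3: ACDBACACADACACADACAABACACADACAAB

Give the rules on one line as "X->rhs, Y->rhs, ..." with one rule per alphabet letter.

A->AC, B->AD, C->DB, D->AAB

  step 0 ⇒ step 1: BCC ⇒ AD·DB·DB
    B ↦ AD
    C ↦ DB
    A ↦ AC  (constrained at step 1)
    D ↦ AAB  (constrained at step 1)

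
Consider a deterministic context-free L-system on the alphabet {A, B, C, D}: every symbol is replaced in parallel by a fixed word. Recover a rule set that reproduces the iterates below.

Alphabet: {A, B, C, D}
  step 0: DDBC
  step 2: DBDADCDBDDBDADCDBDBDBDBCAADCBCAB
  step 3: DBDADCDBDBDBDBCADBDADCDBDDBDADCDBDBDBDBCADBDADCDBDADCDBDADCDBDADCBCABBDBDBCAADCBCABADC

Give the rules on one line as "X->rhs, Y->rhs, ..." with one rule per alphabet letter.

  step 2 ⇒ step 3: DBDADCDBDDBDADCDBDBDBDBCAADCBCAB ⇒ DBD·ADC·DBD·B·DBD·BCA·DBD·ADC·DBD·DBD·ADC·DBD·B·DBD·BCA·DBD·ADC·DBD·ADC·DBD·ADC·DBD·ADC·BCA·B·B·DBD·BCA·ADC·BCA·B·ADC
    A ↦ B
    B ↦ ADC
    C ↦ BCA
    D ↦ DBD

A->B, B->ADC, C->BCA, D->DBD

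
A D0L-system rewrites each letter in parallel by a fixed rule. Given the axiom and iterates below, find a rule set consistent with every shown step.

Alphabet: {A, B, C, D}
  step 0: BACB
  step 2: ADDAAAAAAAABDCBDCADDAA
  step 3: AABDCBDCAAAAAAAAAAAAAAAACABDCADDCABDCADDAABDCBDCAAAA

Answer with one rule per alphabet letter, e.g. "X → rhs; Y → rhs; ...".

A->AA, B->CA, C->ADD, D->BDC

  step 2 ⇒ step 3: ADDAAAAAAAABDCBDCADDAA ⇒ AA·BDC·BDC·AA·AA·AA·AA·AA·AA·AA·AA·CA·BDC·ADD·CA·BDC·ADD·AA·BDC·BDC·AA·AA
    A ↦ AA
    B ↦ CA
    C ↦ ADD
    D ↦ BDC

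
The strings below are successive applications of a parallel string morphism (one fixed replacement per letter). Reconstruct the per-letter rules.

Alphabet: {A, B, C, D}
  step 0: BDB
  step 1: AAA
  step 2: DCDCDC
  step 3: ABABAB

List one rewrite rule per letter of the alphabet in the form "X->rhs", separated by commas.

  step 2 ⇒ step 3: DCDCDC ⇒ A·B·A·B·A·B
    C ↦ B
    D ↦ A
  step 1 ⇒ step 2: AAA ⇒ DC·DC·DC
    A ↦ DC
  step 0 ⇒ step 1: BDB ⇒ A·A·A
    B ↦ A

A->DC, B->A, C->B, D->A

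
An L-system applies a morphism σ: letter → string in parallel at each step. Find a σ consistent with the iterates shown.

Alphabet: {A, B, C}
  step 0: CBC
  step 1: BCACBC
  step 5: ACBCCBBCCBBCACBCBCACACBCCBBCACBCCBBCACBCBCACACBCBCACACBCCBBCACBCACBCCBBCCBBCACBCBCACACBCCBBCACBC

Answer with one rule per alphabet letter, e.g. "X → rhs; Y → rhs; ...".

  step 0 ⇒ step 1: CBC ⇒ BC·AC·BC
    B ↦ AC
    C ↦ BC
    A ↦ CB  (constrained at step 1)

A->CB, B->AC, C->BC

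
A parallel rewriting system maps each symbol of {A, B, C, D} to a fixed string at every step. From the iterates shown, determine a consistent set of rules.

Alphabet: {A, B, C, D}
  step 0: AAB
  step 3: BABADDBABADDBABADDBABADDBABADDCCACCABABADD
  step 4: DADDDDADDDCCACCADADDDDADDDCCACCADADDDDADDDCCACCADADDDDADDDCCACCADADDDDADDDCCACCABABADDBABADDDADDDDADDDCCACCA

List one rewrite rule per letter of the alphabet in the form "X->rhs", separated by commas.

A->DD, B->DAD, C->BA, D->CCA

  step 3 ⇒ step 4: BABADDBABADDBABADDBABADDBABADDCCACCABABADD ⇒ DAD·DD·DAD·DD·CCA·CCA·DAD·DD·DAD·DD·CCA·CCA·DAD·DD·DAD·DD·CCA·CCA·DAD·DD·DAD·DD·CCA·CCA·DAD·DD·DAD·DD·CCA·CCA·BA·BA·DD·BA·BA·DD·DAD·DD·DAD·DD·CCA·CCA
    A ↦ DD
    B ↦ DAD
    C ↦ BA
    D ↦ CCA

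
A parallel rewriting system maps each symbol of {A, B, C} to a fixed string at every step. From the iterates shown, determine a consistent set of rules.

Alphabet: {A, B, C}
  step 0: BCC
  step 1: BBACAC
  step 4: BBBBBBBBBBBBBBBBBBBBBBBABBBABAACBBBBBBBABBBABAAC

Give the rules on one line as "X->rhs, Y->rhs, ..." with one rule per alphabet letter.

  step 0 ⇒ step 1: BCC ⇒ BB·AC·AC
    B ↦ BB
    C ↦ AC
    A ↦ BA  (constrained at step 1)

A->BA, B->BB, C->AC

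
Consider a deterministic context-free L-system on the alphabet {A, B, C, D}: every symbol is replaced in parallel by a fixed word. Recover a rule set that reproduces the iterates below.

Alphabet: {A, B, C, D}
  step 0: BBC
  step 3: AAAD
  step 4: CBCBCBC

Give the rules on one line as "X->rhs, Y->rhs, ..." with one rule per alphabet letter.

  step 3 ⇒ step 4: AAAD ⇒ CB·CB·CB·C
    A ↦ CB
    D ↦ C
    B ↦ D  (constrained at step 0)
    C ↦ A  (constrained at step 0)

A->CB, B->D, C->A, D->C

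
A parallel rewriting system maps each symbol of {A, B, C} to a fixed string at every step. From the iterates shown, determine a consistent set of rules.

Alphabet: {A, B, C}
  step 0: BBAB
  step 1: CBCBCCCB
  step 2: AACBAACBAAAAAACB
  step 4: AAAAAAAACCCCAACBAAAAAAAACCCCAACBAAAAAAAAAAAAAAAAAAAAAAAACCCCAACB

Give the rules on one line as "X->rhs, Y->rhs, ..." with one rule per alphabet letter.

A->CC, B->CB, C->AA

  step 1 ⇒ step 2: CBCBCCCB ⇒ AA·CB·AA·CB·AA·AA·AA·CB
    B ↦ CB
    C ↦ AA
  step 0 ⇒ step 1: BBAB ⇒ CB·CB·CC·CB
    A ↦ CC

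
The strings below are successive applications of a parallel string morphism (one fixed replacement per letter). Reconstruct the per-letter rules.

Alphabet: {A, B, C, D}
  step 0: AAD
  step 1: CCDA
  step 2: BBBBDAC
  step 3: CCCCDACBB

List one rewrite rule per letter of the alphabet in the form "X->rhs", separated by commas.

A->C, B->C, C->BB, D->DA

  step 2 ⇒ step 3: BBBBDAC ⇒ C·C·C·C·DA·C·BB
    A ↦ C
    B ↦ C
    C ↦ BB
    D ↦ DA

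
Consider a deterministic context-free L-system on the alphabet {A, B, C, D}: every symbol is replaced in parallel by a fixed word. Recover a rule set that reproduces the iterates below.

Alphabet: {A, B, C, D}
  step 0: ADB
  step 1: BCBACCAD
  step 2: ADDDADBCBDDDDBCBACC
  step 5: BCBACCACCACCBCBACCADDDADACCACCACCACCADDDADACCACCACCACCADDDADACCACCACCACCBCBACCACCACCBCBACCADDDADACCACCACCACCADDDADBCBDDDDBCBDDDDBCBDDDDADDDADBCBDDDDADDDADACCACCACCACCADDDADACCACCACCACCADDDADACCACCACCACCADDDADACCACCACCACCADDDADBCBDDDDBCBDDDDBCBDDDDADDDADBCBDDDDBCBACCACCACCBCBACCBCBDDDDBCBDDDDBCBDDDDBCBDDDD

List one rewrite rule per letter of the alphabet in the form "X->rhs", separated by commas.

  step 1 ⇒ step 2: BCBACCAD ⇒ AD·DD·AD·BCB·DD·DD·BCB·ACC
    A ↦ BCB
    B ↦ AD
    C ↦ DD
    D ↦ ACC

A->BCB, B->AD, C->DD, D->ACC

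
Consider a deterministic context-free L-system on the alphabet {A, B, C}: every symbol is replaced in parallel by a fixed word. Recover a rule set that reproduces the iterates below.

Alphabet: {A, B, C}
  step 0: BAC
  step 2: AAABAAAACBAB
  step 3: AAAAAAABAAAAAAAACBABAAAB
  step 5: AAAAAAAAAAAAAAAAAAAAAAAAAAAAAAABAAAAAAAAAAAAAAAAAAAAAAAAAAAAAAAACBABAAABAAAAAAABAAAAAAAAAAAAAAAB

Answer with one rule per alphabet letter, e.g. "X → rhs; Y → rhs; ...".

A->AA, B->AB, C->CB

  step 2 ⇒ step 3: AAABAAAACBAB ⇒ AA·AA·AA·AB·AA·AA·AA·AA·CB·AB·AA·AB
    A ↦ AA
    B ↦ AB
    C ↦ CB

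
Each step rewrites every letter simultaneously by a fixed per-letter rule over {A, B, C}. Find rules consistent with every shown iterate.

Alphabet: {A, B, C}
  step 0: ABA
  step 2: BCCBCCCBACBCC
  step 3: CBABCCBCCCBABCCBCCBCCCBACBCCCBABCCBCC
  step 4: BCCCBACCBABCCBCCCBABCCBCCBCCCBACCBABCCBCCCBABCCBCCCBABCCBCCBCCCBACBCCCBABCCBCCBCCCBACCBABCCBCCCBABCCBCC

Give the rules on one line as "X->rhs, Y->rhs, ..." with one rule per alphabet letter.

  step 3 ⇒ step 4: CBABCCBCCCBABCCBCCBCCCBACBCCCBABCCBCC ⇒ BCC·CBA·C·CBA·BCC·BCC·CBA·BCC·BCC·BCC·CBA·C·CBA·BCC·BCC·CBA·BCC·BCC·CBA·BCC·BCC·BCC·CBA·C·BCC·CBA·BCC·BCC·BCC·CBA·C·CBA·BCC·BCC·CBA·BCC·BCC
    A ↦ C
    B ↦ CBA
    C ↦ BCC

A->C, B->CBA, C->BCC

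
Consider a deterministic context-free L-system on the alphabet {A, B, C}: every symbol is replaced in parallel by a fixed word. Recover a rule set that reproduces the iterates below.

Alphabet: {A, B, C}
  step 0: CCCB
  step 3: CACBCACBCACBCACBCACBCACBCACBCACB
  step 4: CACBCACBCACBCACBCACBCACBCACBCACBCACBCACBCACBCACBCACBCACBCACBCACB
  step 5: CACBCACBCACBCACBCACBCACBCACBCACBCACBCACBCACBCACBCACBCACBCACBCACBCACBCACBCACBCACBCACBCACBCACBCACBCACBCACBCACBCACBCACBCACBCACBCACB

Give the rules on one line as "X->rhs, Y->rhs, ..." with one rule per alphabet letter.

A->CB, B->CB, C->CA

  step 4 ⇒ step 5: CACBCACBCACBCACBCACBCACBCACBCACBCACBCACBCACBCACBCACBCACBCACBCACB ⇒ CA·CB·CA·CB·CA·CB·CA·CB·CA·CB·CA·CB·CA·CB·CA·CB·CA·CB·CA·CB·CA·CB·CA·CB·CA·CB·CA·CB·CA·CB·CA·CB·CA·CB·CA·CB·CA·CB·CA·CB·CA·CB·CA·CB·CA·CB·CA·CB·CA·CB·CA·CB·CA·CB·CA·CB·CA·CB·CA·CB·CA·CB·CA·CB
    A ↦ CB
    B ↦ CB
    C ↦ CA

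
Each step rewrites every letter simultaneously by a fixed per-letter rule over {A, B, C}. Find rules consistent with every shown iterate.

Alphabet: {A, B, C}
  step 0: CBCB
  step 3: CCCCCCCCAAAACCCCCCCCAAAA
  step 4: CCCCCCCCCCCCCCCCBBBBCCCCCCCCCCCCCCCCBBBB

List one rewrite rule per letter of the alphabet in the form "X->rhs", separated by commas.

A->B, B->AA, C->CC

  step 3 ⇒ step 4: CCCCCCCCAAAACCCCCCCCAAAA ⇒ CC·CC·CC·CC·CC·CC·CC·CC·B·B·B·B·CC·CC·CC·CC·CC·CC·CC·CC·B·B·B·B
    A ↦ B
    C ↦ CC
    B ↦ AA  (constrained at step 0)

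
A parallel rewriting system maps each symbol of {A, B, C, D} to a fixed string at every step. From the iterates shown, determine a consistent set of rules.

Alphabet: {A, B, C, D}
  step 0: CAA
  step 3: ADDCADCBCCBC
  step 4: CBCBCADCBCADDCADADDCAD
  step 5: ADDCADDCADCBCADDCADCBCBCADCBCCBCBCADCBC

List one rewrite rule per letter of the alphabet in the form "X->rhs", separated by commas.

  step 4 ⇒ step 5: CBCBCADCBCADDCADADDCAD ⇒ AD·DC·AD·DC·AD·C·BC·AD·DC·AD·C·BC·BC·AD·C·BC·C·BC·BC·AD·C·BC
    A ↦ C
    B ↦ DC
    C ↦ AD
    D ↦ BC

A->C, B->DC, C->AD, D->BC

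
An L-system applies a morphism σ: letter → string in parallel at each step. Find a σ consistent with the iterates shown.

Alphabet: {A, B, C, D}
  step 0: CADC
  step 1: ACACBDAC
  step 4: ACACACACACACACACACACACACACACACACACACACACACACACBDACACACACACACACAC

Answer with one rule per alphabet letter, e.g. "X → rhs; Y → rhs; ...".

A->AC, B->AC, C->AC, D->BD

  step 0 ⇒ step 1: CADC ⇒ AC·AC·BD·AC
    A ↦ AC
    C ↦ AC
    D ↦ BD
    B ↦ AC  (constrained at step 1)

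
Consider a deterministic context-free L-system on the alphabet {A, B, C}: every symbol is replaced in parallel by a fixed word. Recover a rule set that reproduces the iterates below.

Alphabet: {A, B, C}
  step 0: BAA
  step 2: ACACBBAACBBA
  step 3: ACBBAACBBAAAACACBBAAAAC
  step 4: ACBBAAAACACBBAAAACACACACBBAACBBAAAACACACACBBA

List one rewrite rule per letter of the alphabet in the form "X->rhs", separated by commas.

A->AC, B->A, C->BBA

  step 3 ⇒ step 4: ACBBAACBBAAAACACBBAAAAC ⇒ AC·BBA·A·A·AC·AC·BBA·A·A·AC·AC·AC·AC·BBA·AC·BBA·A·A·AC·AC·AC·AC·BBA
    A ↦ AC
    B ↦ A
    C ↦ BBA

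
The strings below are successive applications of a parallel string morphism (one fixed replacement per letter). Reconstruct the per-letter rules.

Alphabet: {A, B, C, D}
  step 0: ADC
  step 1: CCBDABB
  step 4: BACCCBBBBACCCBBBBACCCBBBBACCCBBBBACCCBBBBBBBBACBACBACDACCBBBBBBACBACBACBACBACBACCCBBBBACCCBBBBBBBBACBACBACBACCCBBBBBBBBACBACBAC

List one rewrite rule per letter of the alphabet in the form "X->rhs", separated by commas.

A->CCB, B->BAC, C->BB, D->DA

  step 0 ⇒ step 1: ADC ⇒ CCB·DA·BB
    A ↦ CCB
    C ↦ BB
    D ↦ DA
    B ↦ BAC  (constrained at step 1)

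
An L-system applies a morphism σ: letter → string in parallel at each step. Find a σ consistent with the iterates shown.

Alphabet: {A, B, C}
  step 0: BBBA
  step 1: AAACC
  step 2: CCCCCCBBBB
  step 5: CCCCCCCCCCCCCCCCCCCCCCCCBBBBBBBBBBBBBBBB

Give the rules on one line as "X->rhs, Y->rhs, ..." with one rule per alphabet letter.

A->CC, B->A, C->BB

  step 1 ⇒ step 2: AAACC ⇒ CC·CC·CC·BB·BB
    A ↦ CC
    C ↦ BB
  step 0 ⇒ step 1: BBBA ⇒ A·A·A·CC
    B ↦ A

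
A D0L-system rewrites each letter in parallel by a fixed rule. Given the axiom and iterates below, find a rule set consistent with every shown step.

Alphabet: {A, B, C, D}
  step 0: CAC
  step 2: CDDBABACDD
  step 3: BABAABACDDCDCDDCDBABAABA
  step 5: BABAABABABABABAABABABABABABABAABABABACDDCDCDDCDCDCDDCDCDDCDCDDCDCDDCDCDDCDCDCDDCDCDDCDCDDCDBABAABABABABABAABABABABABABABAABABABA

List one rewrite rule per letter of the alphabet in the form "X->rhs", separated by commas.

  step 2 ⇒ step 3: CDDBABACDD ⇒ B·ABA·ABA·CDD·CD·CDD·CD·B·ABA·ABA
    A ↦ CD
    B ↦ CDD
    C ↦ B
    D ↦ ABA

A->CD, B->CDD, C->B, D->ABA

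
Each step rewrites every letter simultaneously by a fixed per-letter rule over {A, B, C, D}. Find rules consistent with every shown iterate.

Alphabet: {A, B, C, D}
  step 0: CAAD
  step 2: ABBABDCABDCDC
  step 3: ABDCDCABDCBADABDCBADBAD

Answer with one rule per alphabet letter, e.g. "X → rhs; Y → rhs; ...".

  step 2 ⇒ step 3: ABBABDCABDCDC ⇒ AB·DC·DC·AB·DC·B·AD·AB·DC·B·AD·B·AD
    A ↦ AB
    B ↦ DC
    C ↦ AD
    D ↦ B

A->AB, B->DC, C->AD, D->B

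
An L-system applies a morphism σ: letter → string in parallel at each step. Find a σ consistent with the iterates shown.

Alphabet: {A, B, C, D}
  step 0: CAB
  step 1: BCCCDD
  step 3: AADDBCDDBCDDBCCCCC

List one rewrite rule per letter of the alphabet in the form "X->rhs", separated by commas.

  step 0 ⇒ step 1: CAB ⇒ BC·CC·DD
    A ↦ CC
    B ↦ DD
    C ↦ BC
    D ↦ A  (constrained at step 1)

A->CC, B->DD, C->BC, D->A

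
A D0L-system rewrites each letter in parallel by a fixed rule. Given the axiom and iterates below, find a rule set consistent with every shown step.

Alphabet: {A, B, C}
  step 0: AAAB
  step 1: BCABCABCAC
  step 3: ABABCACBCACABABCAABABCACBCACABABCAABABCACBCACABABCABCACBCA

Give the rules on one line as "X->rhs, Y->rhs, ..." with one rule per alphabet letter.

  step 0 ⇒ step 1: AAAB ⇒ BCA·BCA·BCA·C
    A ↦ BCA
    B ↦ C
    C ↦ ABA  (constrained at step 1)

A->BCA, B->C, C->ABA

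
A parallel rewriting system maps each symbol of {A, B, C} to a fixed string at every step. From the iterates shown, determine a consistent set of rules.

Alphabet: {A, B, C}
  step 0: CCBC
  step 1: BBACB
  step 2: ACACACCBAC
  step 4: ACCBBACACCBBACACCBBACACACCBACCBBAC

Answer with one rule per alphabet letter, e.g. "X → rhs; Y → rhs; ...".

  step 1 ⇒ step 2: BBACB ⇒ AC·AC·ACC·B·AC
    A ↦ ACC
    B ↦ AC
    C ↦ B

A->ACC, B->AC, C->B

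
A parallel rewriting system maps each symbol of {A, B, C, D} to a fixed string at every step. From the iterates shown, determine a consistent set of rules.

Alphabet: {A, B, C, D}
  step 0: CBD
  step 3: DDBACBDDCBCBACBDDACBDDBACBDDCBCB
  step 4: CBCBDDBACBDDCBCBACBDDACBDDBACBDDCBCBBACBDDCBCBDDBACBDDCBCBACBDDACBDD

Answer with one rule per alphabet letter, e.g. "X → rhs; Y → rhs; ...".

  step 3 ⇒ step 4: DDBACBDDCBCBACBDDACBDDBACBDDCBCB ⇒ CB·CB·DD·B·ACB·DD·CB·CB·ACB·DD·ACB·DD·B·ACB·DD·CB·CB·B·ACB·DD·CB·CB·DD·B·ACB·DD·CB·CB·ACB·DD·ACB·DD
    A ↦ B
    B ↦ DD
    C ↦ ACB
    D ↦ CB

A->B, B->DD, C->ACB, D->CB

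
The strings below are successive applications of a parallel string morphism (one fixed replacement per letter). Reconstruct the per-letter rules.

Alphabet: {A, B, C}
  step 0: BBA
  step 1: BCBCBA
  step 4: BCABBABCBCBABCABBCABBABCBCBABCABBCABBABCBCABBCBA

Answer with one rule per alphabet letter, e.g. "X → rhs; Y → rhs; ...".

A->BA, B->BC, C->AB

  step 0 ⇒ step 1: BBA ⇒ BC·BC·BA
    A ↦ BA
    B ↦ BC
    C ↦ AB  (constrained at step 1)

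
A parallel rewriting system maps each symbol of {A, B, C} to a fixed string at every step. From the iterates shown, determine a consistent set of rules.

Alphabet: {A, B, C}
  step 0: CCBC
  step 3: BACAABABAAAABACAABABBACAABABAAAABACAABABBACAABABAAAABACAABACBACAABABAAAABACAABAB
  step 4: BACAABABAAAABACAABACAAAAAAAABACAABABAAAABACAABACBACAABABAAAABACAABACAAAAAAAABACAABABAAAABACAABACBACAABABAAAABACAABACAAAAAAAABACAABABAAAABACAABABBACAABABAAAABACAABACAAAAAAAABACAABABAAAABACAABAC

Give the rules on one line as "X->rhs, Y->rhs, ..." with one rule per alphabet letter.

  step 3 ⇒ step 4: BACAABABAAAABACAABABBACAABABAAAABACAABABBACAABABAAAABACAABACBACAABABAAAABACAABAB ⇒ BAC·AA·BAB·AA·AA·BAC·AA·BAC·AA·AA·AA·AA·BAC·AA·BAB·AA·AA·BAC·AA·BAC·BAC·AA·BAB·AA·AA·BAC·AA·BAC·AA·AA·AA·AA·BAC·AA·BAB·AA·AA·BAC·AA·BAC·BAC·AA·BAB·AA·AA·BAC·AA·BAC·AA·AA·AA·AA·BAC·AA·BAB·AA·AA·BAC·AA·BAB·BAC·AA·BAB·AA·AA·BAC·AA·BAC·AA·AA·AA·AA·BAC·AA·BAB·AA·AA·BAC·AA·BAC
    A ↦ AA
    B ↦ BAC
    C ↦ BAB

A->AA, B->BAC, C->BAB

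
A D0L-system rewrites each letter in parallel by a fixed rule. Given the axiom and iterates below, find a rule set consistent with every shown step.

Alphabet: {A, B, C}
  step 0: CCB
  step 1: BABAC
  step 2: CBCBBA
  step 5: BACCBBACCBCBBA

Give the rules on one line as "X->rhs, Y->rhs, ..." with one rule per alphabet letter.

A->B, B->C, C->BA

  step 1 ⇒ step 2: BABAC ⇒ C·B·C·B·BA
    A ↦ B
    B ↦ C
    C ↦ BA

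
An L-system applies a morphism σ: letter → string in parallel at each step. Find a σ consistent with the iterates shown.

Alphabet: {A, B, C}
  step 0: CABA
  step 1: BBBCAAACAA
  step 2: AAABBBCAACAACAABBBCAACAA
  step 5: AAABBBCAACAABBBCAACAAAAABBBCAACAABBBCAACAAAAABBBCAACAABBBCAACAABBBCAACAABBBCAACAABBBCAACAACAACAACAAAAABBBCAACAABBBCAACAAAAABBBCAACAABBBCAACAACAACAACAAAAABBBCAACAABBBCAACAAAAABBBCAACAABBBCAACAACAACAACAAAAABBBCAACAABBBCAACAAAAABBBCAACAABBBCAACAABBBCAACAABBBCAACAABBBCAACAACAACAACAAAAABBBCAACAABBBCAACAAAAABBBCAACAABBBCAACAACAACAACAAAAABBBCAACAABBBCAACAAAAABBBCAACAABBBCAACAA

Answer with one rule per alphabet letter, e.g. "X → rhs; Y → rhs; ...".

  step 1 ⇒ step 2: BBBCAAACAA ⇒ A·A·A·BBB·CAA·CAA·CAA·BBB·CAA·CAA
    A ↦ CAA
    B ↦ A
    C ↦ BBB

A->CAA, B->A, C->BBB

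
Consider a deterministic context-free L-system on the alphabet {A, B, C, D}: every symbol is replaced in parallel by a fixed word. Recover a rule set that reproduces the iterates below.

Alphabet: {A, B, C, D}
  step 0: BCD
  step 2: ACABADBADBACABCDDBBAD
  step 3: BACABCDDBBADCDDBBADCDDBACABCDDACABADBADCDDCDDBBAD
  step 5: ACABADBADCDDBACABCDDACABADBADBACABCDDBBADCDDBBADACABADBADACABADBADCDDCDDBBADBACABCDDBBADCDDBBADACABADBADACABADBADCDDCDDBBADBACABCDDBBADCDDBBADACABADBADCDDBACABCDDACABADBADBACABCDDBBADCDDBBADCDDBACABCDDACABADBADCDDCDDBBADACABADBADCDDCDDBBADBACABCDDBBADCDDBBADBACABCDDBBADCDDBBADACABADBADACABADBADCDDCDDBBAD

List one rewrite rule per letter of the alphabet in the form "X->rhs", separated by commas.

A->B, B->CDD, C->ACA, D->BAD

  step 2 ⇒ step 3: ACABADBADBACABCDDBBAD ⇒ B·ACA·B·CDD·B·BAD·CDD·B·BAD·CDD·B·ACA·B·CDD·ACA·BAD·BAD·CDD·CDD·B·BAD
    A ↦ B
    B ↦ CDD
    C ↦ ACA
    D ↦ BAD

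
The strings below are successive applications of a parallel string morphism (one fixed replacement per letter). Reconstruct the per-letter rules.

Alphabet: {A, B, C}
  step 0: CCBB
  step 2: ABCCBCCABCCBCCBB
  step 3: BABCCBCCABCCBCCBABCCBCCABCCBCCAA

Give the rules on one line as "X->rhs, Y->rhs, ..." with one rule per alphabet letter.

  step 2 ⇒ step 3: ABCCBCCABCCBCCBB ⇒ B·A·BCC·BCC·A·BCC·BCC·B·A·BCC·BCC·A·BCC·BCC·A·A
    A ↦ B
    B ↦ A
    C ↦ BCC

A->B, B->A, C->BCC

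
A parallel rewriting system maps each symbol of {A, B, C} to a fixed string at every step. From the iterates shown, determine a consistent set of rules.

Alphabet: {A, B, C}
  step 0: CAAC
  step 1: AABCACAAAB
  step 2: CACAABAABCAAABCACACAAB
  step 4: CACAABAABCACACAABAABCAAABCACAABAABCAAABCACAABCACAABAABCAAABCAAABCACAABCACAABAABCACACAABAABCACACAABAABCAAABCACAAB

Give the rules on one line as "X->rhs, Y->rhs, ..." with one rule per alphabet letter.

A->CA, B->AB, C->AAB

  step 1 ⇒ step 2: AABCACAAAB ⇒ CA·CA·AB·AAB·CA·AAB·CA·CA·CA·AB
    A ↦ CA
    B ↦ AB
    C ↦ AAB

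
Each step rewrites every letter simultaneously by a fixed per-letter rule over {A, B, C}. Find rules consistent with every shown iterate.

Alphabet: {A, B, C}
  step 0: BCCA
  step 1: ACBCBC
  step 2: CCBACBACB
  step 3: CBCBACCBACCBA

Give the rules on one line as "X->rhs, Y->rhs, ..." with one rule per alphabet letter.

A->C, B->A, C->CB

  step 2 ⇒ step 3: CCBACBACB ⇒ CB·CB·A·C·CB·A·C·CB·A
    A ↦ C
    B ↦ A
    C ↦ CB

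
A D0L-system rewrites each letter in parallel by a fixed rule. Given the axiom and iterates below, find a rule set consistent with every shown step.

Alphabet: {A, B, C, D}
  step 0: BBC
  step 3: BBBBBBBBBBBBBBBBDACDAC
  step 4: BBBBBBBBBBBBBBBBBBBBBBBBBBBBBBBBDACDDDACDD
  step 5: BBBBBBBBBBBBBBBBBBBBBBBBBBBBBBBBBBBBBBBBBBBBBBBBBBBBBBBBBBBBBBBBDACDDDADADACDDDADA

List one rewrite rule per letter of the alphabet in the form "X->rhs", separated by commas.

A->C, B->BB, C->DD, D->DA

  step 4 ⇒ step 5: BBBBBBBBBBBBBBBBBBBBBBBBBBBBBBBBDACDDDACDD ⇒ BB·BB·BB·BB·BB·BB·BB·BB·BB·BB·BB·BB·BB·BB·BB·BB·BB·BB·BB·BB·BB·BB·BB·BB·BB·BB·BB·BB·BB·BB·BB·BB·DA·C·DD·DA·DA·DA·C·DD·DA·DA
    A ↦ C
    B ↦ BB
    C ↦ DD
    D ↦ DA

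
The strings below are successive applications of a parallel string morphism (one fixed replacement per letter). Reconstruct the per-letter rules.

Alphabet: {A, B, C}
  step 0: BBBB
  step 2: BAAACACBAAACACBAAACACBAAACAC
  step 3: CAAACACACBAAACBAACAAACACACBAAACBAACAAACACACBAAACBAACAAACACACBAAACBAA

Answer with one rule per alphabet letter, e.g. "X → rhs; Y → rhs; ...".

A->AC, B->CAA, C->BAA

  step 2 ⇒ step 3: BAAACACBAAACACBAAACACBAAACAC ⇒ CAA·AC·AC·AC·BAA·AC·BAA·CAA·AC·AC·AC·BAA·AC·BAA·CAA·AC·AC·AC·BAA·AC·BAA·CAA·AC·AC·AC·BAA·AC·BAA
    A ↦ AC
    B ↦ CAA
    C ↦ BAA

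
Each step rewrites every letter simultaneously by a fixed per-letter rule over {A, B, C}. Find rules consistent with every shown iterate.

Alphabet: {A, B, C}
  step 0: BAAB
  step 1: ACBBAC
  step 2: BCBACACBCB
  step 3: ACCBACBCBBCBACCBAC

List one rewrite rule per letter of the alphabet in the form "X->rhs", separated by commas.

  step 2 ⇒ step 3: BCBACACBCB ⇒ AC·CB·AC·B·CB·B·CB·AC·CB·AC
    A ↦ B
    B ↦ AC
    C ↦ CB

A->B, B->AC, C->CB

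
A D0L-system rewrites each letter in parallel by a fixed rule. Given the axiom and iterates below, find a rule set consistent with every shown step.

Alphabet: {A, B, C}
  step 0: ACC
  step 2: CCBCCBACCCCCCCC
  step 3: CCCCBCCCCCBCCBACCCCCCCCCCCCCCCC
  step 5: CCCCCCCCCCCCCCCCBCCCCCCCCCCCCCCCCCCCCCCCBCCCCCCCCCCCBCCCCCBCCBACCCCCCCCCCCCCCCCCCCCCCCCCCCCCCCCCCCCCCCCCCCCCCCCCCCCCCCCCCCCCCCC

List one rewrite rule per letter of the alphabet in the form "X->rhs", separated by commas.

A->CBA, B->BC, C->CC

  step 2 ⇒ step 3: CCBCCBACCCCCCCC ⇒ CC·CC·BC·CC·CC·BC·CBA·CC·CC·CC·CC·CC·CC·CC·CC
    A ↦ CBA
    B ↦ BC
    C ↦ CC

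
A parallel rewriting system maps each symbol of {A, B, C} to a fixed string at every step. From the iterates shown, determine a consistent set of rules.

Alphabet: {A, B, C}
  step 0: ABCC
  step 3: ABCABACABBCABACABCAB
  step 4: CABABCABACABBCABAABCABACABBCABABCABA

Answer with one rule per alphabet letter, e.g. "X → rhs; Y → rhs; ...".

A->CAB, B->A, C->B

  step 3 ⇒ step 4: ABCABACABBCABACABCAB ⇒ CAB·A·B·CAB·A·CAB·B·CAB·A·A·B·CAB·A·CAB·B·CAB·A·B·CAB·A
    A ↦ CAB
    B ↦ A
    C ↦ B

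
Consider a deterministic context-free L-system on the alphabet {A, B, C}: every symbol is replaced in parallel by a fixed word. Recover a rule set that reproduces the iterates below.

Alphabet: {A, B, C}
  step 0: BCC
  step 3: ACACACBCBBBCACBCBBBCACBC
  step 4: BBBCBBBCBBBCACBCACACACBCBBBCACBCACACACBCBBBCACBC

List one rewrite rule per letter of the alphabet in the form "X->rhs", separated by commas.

  step 3 ⇒ step 4: ACACACBCBBBCACBCBBBCACBC ⇒ BB·BC·BB·BC·BB·BC·AC·BC·AC·AC·AC·BC·BB·BC·AC·BC·AC·AC·AC·BC·BB·BC·AC·BC
    A ↦ BB
    B ↦ AC
    C ↦ BC

A->BB, B->AC, C->BC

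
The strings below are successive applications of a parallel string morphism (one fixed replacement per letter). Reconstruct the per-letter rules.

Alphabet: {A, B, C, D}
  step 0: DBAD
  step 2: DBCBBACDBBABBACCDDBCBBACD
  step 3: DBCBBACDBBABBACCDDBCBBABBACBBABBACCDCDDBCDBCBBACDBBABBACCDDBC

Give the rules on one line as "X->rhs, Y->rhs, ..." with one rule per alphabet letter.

A->C, B->BBA, C->CD, D->DBC

  step 2 ⇒ step 3: DBCBBACDBBABBACCDDBCBBACD ⇒ DBC·BBA·CD·BBA·BBA·C·CD·DBC·BBA·BBA·C·BBA·BBA·C·CD·CD·DBC·DBC·BBA·CD·BBA·BBA·C·CD·DBC
    A ↦ C
    B ↦ BBA
    C ↦ CD
    D ↦ DBC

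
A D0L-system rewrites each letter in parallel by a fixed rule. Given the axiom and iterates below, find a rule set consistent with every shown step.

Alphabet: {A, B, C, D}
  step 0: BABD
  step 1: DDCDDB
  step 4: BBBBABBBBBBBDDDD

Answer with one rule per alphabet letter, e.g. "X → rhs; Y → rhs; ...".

  step 0 ⇒ step 1: BABD ⇒ DD·C·DD·B
    A ↦ C
    B ↦ DD
    D ↦ B
    C ↦ AB  (constrained at step 1)

A->C, B->DD, C->AB, D->B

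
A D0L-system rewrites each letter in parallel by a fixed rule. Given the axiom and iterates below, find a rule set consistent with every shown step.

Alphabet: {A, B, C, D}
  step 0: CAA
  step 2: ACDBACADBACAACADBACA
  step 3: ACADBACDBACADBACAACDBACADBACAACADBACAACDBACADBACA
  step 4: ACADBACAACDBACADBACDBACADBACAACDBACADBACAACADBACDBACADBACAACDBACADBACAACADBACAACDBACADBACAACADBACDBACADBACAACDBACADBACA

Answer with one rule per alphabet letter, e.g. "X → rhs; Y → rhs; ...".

A->ACA, B->CDB, C->DB, D->A

  step 3 ⇒ step 4: ACADBACDBACADBACAACDBACADBACAACADBACAACDBACADBACA ⇒ ACA·DB·ACA·A·CDB·ACA·DB·A·CDB·ACA·DB·ACA·A·CDB·ACA·DB·ACA·ACA·DB·A·CDB·ACA·DB·ACA·A·CDB·ACA·DB·ACA·ACA·DB·ACA·A·CDB·ACA·DB·ACA·ACA·DB·A·CDB·ACA·DB·ACA·A·CDB·ACA·DB·ACA
    A ↦ ACA
    B ↦ CDB
    C ↦ DB
    D ↦ A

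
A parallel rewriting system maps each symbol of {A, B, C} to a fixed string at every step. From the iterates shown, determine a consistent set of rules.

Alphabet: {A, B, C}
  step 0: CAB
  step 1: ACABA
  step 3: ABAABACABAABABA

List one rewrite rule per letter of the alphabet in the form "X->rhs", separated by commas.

A->AB, B->A, C->AC

  step 0 ⇒ step 1: CAB ⇒ AC·AB·A
    A ↦ AB
    B ↦ A
    C ↦ AC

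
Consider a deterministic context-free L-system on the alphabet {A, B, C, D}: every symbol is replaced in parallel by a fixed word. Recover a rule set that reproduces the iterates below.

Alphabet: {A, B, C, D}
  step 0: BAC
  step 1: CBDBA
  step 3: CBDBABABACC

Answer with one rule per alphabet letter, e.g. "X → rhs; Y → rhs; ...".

  step 0 ⇒ step 1: BAC ⇒ C·BD·BA
    A ↦ BD
    B ↦ C
    C ↦ BA
    D ↦ C  (constrained at step 1)

A->BD, B->C, C->BA, D->C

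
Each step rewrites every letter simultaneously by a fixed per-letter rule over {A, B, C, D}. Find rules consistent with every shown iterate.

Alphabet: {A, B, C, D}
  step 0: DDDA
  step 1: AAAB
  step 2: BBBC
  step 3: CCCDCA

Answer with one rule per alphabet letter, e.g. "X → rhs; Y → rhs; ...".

  step 2 ⇒ step 3: BBBC ⇒ C·C·C·DCA
    B ↦ C
    C ↦ DCA
  step 0 ⇒ step 1: DDDA ⇒ A·A·A·B
    A ↦ B
  step 0 ⇒ step 1: DDDA ⇒ A·A·A·B
    D ↦ A

A->B, B->C, C->DCA, D->A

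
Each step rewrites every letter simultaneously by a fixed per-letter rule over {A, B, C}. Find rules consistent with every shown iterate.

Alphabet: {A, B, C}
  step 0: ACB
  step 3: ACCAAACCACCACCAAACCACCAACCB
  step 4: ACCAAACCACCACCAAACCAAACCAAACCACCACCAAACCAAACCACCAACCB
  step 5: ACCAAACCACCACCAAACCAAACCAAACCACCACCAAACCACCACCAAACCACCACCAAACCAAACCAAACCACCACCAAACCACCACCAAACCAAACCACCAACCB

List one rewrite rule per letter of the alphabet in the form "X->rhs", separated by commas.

  step 4 ⇒ step 5: ACCAAACCACCACCAAACCAAACCAAACCACCACCAAACCAAACCACCAACCB ⇒ ACC·A·A·ACC·ACC·ACC·A·A·ACC·A·A·ACC·A·A·ACC·ACC·ACC·A·A·ACC·ACC·ACC·A·A·ACC·ACC·ACC·A·A·ACC·A·A·ACC·A·A·ACC·ACC·ACC·A·A·ACC·ACC·ACC·A·A·ACC·A·A·ACC·ACC·A·A·CCB
    A ↦ ACC
    B ↦ CCB
    C ↦ A

A->ACC, B->CCB, C->A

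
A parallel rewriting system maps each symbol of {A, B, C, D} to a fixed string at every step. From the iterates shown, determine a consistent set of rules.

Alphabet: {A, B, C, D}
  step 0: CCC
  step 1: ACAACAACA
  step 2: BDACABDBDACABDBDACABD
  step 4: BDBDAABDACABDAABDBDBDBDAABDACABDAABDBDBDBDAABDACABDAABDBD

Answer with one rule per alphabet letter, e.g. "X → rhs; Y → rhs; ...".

A->BD, B->A, C->ACA, D->A

  step 1 ⇒ step 2: ACAACAACA ⇒ BD·ACA·BD·BD·ACA·BD·BD·ACA·BD
    A ↦ BD
    C ↦ ACA
    B ↦ A  (constrained at step 2)
    D ↦ A  (constrained at step 2)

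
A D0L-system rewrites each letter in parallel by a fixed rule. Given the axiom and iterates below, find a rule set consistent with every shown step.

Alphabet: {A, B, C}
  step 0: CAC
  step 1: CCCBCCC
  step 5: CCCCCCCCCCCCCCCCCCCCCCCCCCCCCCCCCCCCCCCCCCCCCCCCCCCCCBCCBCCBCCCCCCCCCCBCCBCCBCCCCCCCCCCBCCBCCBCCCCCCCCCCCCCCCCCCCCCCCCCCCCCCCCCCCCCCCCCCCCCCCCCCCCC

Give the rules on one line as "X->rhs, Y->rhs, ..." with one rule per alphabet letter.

  step 0 ⇒ step 1: CAC ⇒ CC·CBC·CC
    A ↦ CBC
    C ↦ CC
    B ↦ AAA  (constrained at step 1)

A->CBC, B->AAA, C->CC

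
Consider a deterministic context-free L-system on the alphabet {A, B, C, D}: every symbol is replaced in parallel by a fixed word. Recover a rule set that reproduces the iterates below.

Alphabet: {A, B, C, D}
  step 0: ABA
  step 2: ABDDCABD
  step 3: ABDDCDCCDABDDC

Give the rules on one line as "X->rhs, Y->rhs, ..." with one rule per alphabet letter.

A->AB, B->D, C->CD, D->DC

  step 2 ⇒ step 3: ABDDCABD ⇒ AB·D·DC·DC·CD·AB·D·DC
    A ↦ AB
    B ↦ D
    C ↦ CD
    D ↦ DC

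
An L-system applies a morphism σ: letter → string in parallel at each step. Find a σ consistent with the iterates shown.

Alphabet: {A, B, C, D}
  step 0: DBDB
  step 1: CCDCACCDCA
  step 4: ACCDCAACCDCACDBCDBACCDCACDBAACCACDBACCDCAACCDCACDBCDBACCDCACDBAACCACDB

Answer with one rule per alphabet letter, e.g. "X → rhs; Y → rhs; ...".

A->CDB, B->DCA, C->A, D->CC

  step 0 ⇒ step 1: DBDB ⇒ CC·DCA·CC·DCA
    B ↦ DCA
    D ↦ CC
    A ↦ CDB  (constrained at step 1)
    C ↦ A  (constrained at step 1)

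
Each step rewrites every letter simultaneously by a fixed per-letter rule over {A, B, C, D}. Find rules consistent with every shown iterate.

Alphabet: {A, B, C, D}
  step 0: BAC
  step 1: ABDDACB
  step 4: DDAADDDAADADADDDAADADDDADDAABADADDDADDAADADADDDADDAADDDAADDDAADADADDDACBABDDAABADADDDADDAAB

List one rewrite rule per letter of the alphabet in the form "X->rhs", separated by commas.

A->DDA, B->AB, C->CB, D->AD

  step 0 ⇒ step 1: BAC ⇒ AB·DDA·CB
    A ↦ DDA
    B ↦ AB
    C ↦ CB
    D ↦ AD  (constrained at step 1)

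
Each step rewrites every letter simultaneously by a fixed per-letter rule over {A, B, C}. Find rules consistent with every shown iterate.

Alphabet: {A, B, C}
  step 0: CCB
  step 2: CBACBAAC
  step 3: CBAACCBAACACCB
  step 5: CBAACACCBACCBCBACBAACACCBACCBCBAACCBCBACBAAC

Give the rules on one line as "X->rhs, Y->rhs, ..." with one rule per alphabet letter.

  step 2 ⇒ step 3: CBACBAAC ⇒ CB·A·AC·CB·A·AC·AC·CB
    A ↦ AC
    B ↦ A
    C ↦ CB

A->AC, B->A, C->CB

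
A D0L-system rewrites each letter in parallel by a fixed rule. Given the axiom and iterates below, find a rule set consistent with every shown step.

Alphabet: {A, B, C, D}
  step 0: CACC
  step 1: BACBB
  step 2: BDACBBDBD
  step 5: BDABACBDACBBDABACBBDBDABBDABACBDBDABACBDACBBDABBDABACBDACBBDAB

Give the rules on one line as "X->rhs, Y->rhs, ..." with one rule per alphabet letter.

  step 1 ⇒ step 2: BACBB ⇒ BD·AC·B·BD·BD
    A ↦ AC
    B ↦ BD
    C ↦ B
    D ↦ AB  (constrained at step 2)

A->AC, B->BD, C->B, D->AB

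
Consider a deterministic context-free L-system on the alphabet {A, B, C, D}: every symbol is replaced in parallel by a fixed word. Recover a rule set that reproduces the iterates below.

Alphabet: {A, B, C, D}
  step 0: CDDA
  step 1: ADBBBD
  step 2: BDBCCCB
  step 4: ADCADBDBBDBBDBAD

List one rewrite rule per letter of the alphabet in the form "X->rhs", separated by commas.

  step 1 ⇒ step 2: ADBBBD ⇒ BD·B·C·C·C·B
    A ↦ BD
    B ↦ C
    D ↦ B
  step 0 ⇒ step 1: CDDA ⇒ AD·B·B·BD
    C ↦ AD

A->BD, B->C, C->AD, D->B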